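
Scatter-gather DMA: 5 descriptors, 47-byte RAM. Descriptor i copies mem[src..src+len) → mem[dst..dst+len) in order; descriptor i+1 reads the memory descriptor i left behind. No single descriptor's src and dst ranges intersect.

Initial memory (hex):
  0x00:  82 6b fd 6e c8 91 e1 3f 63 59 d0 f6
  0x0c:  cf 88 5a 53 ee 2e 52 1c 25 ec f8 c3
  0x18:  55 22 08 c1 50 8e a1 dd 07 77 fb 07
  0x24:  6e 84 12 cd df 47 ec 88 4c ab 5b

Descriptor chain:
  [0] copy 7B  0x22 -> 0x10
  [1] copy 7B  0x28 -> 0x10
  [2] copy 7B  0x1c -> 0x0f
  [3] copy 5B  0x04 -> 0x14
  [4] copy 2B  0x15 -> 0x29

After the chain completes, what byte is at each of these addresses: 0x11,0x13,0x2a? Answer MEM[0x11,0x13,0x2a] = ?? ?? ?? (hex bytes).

#0 dst[0x10+7] := {0xfb,0x07,0x6e,0x84,0x12,0xcd,0xdf}
#1 dst[0x10+7] := {0xdf,0x47,0xec,0x88,0x4c,0xab,0x5b}
#2 dst[0x0f+7] := {0x50,0x8e,0xa1,0xdd,0x07,0x77,0xfb}
#3 dst[0x14+5] := {0xc8,0x91,0xe1,0x3f,0x63}
#4 dst[0x29+2] := {0x91,0xe1}
query mem[0x11]=0xa1, mem[0x13]=0x07, mem[0x2a]=0xe1

MEM[0x11,0x13,0x2a] = a1 07 e1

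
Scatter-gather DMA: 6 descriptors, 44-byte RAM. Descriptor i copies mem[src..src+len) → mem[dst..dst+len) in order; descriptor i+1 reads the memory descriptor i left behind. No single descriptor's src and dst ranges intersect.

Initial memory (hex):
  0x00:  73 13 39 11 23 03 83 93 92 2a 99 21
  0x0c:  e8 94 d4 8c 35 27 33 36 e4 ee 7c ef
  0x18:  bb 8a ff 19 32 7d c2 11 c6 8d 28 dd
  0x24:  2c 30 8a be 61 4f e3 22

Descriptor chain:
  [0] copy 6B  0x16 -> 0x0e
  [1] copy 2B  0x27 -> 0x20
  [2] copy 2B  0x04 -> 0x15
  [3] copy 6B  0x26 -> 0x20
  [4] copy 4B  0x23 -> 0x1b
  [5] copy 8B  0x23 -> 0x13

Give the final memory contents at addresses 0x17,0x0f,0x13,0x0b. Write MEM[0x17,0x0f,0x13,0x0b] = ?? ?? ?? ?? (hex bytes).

MEM[0x17,0x0f,0x13,0x0b] = be ef 4f 21

  after D0: wrote 6B at 0x0e = 7cefbb8aff19
  after D1: wrote 2B at 0x20 = be61
  after D2: wrote 2B at 0x15 = 2303
  after D3: wrote 6B at 0x20 = 8abe614fe322
  after D4: wrote 4B at 0x1b = 4fe3228a
  after D5: wrote 8B at 0x13 = 4fe3228abe614fe3
query mem[0x17]=0xbe, mem[0x0f]=0xef, mem[0x13]=0x4f, mem[0x0b]=0x21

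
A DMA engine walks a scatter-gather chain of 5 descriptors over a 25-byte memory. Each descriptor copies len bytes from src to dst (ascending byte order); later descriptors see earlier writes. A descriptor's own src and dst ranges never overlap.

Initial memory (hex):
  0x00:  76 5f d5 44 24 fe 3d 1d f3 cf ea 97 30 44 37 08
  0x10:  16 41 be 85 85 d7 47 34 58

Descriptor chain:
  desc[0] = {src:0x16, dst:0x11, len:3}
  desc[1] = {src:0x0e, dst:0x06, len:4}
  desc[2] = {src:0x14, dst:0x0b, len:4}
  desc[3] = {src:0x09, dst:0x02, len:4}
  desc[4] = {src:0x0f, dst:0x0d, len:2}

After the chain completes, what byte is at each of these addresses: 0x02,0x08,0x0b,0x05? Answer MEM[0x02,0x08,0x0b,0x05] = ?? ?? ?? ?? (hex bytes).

MEM[0x02,0x08,0x0b,0x05] = 47 16 85 d7

[0] 0x16->0x11 len=3 : 47 34 58
[1] 0x0e->0x06 len=4 : 37 08 16 47
[2] 0x14->0x0b len=4 : 85 d7 47 34
[3] 0x09->0x02 len=4 : 47 ea 85 d7
[4] 0x0f->0x0d len=2 : 08 16
query mem[0x02]=0x47, mem[0x08]=0x16, mem[0x0b]=0x85, mem[0x05]=0xd7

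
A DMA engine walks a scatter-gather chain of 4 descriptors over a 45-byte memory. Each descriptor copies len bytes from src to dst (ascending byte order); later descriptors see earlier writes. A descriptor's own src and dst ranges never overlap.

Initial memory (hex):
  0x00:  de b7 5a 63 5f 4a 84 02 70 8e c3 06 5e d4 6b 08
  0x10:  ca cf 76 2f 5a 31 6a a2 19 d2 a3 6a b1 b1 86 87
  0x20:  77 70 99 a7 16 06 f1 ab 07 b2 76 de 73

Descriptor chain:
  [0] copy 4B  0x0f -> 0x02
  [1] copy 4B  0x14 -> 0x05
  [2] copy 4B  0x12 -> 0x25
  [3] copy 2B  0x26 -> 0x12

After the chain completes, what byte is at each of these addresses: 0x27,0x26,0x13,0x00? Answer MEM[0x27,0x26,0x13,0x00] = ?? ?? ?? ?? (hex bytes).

MEM[0x27,0x26,0x13,0x00] = 5a 2f 5a de

  after D0: wrote 4B at 0x02 = 08cacf76
  after D1: wrote 4B at 0x05 = 5a316aa2
  after D2: wrote 4B at 0x25 = 762f5a31
  after D3: wrote 2B at 0x12 = 2f5a
query mem[0x27]=0x5a, mem[0x26]=0x2f, mem[0x13]=0x5a, mem[0x00]=0xde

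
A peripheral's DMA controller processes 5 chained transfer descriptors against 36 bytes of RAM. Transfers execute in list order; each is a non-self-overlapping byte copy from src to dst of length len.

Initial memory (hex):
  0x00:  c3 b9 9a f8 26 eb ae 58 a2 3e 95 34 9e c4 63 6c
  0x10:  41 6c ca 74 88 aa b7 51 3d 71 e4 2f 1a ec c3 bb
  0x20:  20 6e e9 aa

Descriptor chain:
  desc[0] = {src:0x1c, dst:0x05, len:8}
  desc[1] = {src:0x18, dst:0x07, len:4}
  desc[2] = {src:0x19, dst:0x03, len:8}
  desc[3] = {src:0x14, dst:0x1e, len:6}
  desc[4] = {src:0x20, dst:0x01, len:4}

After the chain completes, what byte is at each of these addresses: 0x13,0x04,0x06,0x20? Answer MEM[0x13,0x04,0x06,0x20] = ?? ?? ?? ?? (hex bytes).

MEM[0x13,0x04,0x06,0x20] = 74 71 1a b7

#0 dst[0x05+8] := {0x1a,0xec,0xc3,0xbb,0x20,0x6e,0xe9,0xaa}
#1 dst[0x07+4] := {0x3d,0x71,0xe4,0x2f}
#2 dst[0x03+8] := {0x71,0xe4,0x2f,0x1a,0xec,0xc3,0xbb,0x20}
#3 dst[0x1e+6] := {0x88,0xaa,0xb7,0x51,0x3d,0x71}
#4 dst[0x01+4] := {0xb7,0x51,0x3d,0x71}
query mem[0x13]=0x74, mem[0x04]=0x71, mem[0x06]=0x1a, mem[0x20]=0xb7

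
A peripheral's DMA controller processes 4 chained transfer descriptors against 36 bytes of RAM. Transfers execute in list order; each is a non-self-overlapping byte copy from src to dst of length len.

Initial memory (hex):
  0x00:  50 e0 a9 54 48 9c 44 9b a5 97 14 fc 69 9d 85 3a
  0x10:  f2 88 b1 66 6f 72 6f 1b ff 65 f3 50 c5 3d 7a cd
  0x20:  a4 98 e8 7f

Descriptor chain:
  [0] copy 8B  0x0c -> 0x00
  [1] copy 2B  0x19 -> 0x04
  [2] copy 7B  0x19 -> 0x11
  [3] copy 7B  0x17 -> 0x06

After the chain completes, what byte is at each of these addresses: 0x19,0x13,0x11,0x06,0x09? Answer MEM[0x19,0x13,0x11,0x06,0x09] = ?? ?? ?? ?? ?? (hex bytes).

MEM[0x19,0x13,0x11,0x06,0x09] = 65 50 65 cd f3

D0: mem[0x00..0x07] <- [69 9d 85 3a f2 88 b1 66]
D1: mem[0x04..0x05] <- [65 f3]
D2: mem[0x11..0x17] <- [65 f3 50 c5 3d 7a cd]
D3: mem[0x06..0x0c] <- [cd ff 65 f3 50 c5 3d]
query mem[0x19]=0x65, mem[0x13]=0x50, mem[0x11]=0x65, mem[0x06]=0xcd, mem[0x09]=0xf3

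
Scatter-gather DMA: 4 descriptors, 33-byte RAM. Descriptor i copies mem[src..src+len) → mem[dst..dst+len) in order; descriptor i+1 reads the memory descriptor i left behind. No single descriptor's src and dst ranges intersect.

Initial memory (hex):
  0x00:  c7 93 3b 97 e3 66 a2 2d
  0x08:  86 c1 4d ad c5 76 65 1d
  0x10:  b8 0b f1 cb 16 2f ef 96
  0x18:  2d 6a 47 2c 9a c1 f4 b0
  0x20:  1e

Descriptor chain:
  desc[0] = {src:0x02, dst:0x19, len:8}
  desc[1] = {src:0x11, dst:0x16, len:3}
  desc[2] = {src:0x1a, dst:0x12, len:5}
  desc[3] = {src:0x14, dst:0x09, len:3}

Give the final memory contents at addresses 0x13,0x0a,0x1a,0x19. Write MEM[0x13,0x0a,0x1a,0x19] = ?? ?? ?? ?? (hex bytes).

  after D0: wrote 8B at 0x19 = 3b97e366a22d86c1
  after D1: wrote 3B at 0x16 = 0bf1cb
  after D2: wrote 5B at 0x12 = 97e366a22d
  after D3: wrote 3B at 0x09 = 66a22d
query mem[0x13]=0xe3, mem[0x0a]=0xa2, mem[0x1a]=0x97, mem[0x19]=0x3b

MEM[0x13,0x0a,0x1a,0x19] = e3 a2 97 3b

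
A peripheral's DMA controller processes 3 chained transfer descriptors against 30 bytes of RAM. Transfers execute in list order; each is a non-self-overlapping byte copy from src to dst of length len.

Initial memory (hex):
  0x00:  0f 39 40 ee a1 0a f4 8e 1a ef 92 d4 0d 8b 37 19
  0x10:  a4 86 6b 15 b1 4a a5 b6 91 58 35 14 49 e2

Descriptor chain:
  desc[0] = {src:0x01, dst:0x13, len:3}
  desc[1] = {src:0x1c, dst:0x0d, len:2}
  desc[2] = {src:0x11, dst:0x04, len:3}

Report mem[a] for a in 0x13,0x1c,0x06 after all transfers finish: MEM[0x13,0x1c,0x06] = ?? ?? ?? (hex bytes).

[0] 0x01->0x13 len=3 : 39 40 ee
[1] 0x1c->0x0d len=2 : 49 e2
[2] 0x11->0x04 len=3 : 86 6b 39
query mem[0x13]=0x39, mem[0x1c]=0x49, mem[0x06]=0x39

MEM[0x13,0x1c,0x06] = 39 49 39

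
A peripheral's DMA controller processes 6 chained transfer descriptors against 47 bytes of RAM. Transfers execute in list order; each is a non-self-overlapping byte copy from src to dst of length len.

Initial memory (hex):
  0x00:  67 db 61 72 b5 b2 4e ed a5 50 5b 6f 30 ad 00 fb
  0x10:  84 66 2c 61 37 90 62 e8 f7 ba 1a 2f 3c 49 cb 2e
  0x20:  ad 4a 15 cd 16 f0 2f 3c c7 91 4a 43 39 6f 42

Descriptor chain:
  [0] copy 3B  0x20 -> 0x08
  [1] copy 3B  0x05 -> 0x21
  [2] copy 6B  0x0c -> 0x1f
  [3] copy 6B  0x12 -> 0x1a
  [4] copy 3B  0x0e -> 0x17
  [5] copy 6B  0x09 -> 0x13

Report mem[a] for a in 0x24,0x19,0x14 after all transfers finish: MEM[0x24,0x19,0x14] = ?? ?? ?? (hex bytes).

MEM[0x24,0x19,0x14] = 66 84 15

  after D0: wrote 3B at 0x08 = ad4a15
  after D1: wrote 3B at 0x21 = b24eed
  after D2: wrote 6B at 0x1f = 30ad00fb8466
  after D3: wrote 6B at 0x1a = 2c61379062e8
  after D4: wrote 3B at 0x17 = 00fb84
  after D5: wrote 6B at 0x13 = 4a156f30ad00
query mem[0x24]=0x66, mem[0x19]=0x84, mem[0x14]=0x15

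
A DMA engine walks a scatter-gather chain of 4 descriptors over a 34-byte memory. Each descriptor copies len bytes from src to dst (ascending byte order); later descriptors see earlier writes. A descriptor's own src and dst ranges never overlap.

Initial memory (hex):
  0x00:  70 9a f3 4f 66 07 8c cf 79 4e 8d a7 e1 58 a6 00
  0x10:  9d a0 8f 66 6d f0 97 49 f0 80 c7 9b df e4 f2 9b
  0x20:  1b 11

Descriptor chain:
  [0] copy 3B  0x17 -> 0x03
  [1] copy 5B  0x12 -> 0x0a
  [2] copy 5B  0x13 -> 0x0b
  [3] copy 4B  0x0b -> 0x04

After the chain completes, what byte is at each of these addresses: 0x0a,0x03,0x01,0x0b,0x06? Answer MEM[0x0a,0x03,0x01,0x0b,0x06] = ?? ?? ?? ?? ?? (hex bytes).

[0] 0x17->0x03 len=3 : 49 f0 80
[1] 0x12->0x0a len=5 : 8f 66 6d f0 97
[2] 0x13->0x0b len=5 : 66 6d f0 97 49
[3] 0x0b->0x04 len=4 : 66 6d f0 97
query mem[0x0a]=0x8f, mem[0x03]=0x49, mem[0x01]=0x9a, mem[0x0b]=0x66, mem[0x06]=0xf0

MEM[0x0a,0x03,0x01,0x0b,0x06] = 8f 49 9a 66 f0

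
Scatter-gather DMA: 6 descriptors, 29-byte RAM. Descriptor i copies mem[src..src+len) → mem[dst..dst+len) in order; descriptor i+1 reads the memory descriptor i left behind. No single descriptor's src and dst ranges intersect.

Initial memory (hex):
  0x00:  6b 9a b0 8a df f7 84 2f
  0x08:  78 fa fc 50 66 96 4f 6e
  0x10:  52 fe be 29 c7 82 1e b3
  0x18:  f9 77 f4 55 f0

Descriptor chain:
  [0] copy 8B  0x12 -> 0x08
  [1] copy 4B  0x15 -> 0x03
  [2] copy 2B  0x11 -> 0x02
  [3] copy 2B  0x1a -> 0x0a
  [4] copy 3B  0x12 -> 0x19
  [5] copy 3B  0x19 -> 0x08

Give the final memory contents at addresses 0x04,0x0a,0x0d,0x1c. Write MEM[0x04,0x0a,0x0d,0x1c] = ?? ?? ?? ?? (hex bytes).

  after D0: wrote 8B at 0x08 = be29c7821eb3f977
  after D1: wrote 4B at 0x03 = 821eb3f9
  after D2: wrote 2B at 0x02 = febe
  after D3: wrote 2B at 0x0a = f455
  after D4: wrote 3B at 0x19 = be29c7
  after D5: wrote 3B at 0x08 = be29c7
query mem[0x04]=0x1e, mem[0x0a]=0xc7, mem[0x0d]=0xb3, mem[0x1c]=0xf0

MEM[0x04,0x0a,0x0d,0x1c] = 1e c7 b3 f0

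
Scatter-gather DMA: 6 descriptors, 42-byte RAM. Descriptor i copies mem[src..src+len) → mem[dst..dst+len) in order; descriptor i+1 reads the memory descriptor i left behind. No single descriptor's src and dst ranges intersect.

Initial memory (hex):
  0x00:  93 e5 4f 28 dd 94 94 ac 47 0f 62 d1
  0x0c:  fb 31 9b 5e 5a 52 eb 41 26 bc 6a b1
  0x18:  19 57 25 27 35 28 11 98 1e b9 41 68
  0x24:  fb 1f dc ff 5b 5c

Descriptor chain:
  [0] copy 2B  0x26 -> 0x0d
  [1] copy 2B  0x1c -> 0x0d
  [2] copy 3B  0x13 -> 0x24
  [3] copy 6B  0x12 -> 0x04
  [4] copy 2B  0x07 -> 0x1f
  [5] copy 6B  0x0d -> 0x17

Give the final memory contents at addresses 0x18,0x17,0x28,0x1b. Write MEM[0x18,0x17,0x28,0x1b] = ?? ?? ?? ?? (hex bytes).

  after D0: wrote 2B at 0x0d = dcff
  after D1: wrote 2B at 0x0d = 3528
  after D2: wrote 3B at 0x24 = 4126bc
  after D3: wrote 6B at 0x04 = eb4126bc6ab1
  after D4: wrote 2B at 0x1f = bc6a
  after D5: wrote 6B at 0x17 = 35285e5a52eb
query mem[0x18]=0x28, mem[0x17]=0x35, mem[0x28]=0x5b, mem[0x1b]=0x52

MEM[0x18,0x17,0x28,0x1b] = 28 35 5b 52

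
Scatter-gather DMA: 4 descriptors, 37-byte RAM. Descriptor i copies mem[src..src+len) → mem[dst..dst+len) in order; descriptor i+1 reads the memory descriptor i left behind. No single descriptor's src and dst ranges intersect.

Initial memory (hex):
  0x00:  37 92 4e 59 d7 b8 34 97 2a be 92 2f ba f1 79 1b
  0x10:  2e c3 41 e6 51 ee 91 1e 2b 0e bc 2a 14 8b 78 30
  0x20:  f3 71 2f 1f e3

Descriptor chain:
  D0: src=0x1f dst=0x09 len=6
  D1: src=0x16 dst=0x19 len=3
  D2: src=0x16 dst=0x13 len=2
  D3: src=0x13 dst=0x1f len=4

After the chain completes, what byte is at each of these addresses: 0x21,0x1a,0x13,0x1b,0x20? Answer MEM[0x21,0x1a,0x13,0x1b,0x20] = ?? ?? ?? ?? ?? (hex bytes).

  after D0: wrote 6B at 0x09 = 30f3712f1fe3
  after D1: wrote 3B at 0x19 = 911e2b
  after D2: wrote 2B at 0x13 = 911e
  after D3: wrote 4B at 0x1f = 911eee91
query mem[0x21]=0xee, mem[0x1a]=0x1e, mem[0x13]=0x91, mem[0x1b]=0x2b, mem[0x20]=0x1e

MEM[0x21,0x1a,0x13,0x1b,0x20] = ee 1e 91 2b 1e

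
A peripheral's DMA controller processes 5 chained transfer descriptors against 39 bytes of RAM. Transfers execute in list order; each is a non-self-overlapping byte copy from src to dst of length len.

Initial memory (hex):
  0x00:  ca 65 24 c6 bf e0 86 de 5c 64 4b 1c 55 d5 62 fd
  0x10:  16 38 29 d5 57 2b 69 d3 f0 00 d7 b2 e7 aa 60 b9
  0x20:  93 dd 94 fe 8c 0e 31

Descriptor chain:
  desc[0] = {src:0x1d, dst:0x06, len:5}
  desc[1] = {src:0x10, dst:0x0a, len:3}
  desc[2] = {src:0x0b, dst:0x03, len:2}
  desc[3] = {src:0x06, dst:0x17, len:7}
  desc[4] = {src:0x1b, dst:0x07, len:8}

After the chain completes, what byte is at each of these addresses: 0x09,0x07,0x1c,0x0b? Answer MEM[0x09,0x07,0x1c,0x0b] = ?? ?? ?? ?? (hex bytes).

#0 dst[0x06+5] := {0xaa,0x60,0xb9,0x93,0xdd}
#1 dst[0x0a+3] := {0x16,0x38,0x29}
#2 dst[0x03+2] := {0x38,0x29}
#3 dst[0x17+7] := {0xaa,0x60,0xb9,0x93,0x16,0x38,0x29}
#4 dst[0x07+8] := {0x16,0x38,0x29,0x60,0xb9,0x93,0xdd,0x94}
query mem[0x09]=0x29, mem[0x07]=0x16, mem[0x1c]=0x38, mem[0x0b]=0xb9

MEM[0x09,0x07,0x1c,0x0b] = 29 16 38 b9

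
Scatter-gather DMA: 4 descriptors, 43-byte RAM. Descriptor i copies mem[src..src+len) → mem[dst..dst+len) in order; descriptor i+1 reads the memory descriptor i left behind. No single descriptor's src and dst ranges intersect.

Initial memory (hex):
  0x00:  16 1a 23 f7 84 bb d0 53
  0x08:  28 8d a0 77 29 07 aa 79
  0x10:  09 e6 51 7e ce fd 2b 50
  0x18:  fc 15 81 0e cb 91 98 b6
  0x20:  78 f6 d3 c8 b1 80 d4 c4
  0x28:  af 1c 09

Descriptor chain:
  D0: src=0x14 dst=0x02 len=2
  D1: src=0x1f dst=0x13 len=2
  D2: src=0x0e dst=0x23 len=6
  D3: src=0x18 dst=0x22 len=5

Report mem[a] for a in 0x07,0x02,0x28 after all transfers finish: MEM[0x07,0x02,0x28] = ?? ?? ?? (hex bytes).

D0: mem[0x02..0x03] <- [ce fd]
D1: mem[0x13..0x14] <- [b6 78]
D2: mem[0x23..0x28] <- [aa 79 09 e6 51 b6]
D3: mem[0x22..0x26] <- [fc 15 81 0e cb]
query mem[0x07]=0x53, mem[0x02]=0xce, mem[0x28]=0xb6

MEM[0x07,0x02,0x28] = 53 ce b6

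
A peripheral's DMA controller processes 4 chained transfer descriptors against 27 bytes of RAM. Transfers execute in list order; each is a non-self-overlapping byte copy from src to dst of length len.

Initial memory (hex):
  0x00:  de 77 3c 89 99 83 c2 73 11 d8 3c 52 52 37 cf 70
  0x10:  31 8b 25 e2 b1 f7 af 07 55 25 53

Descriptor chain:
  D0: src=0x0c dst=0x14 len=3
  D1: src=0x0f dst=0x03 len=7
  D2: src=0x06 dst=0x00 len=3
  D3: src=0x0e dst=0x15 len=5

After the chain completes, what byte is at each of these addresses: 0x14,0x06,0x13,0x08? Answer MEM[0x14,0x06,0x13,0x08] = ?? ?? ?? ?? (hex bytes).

#0 dst[0x14+3] := {0x52,0x37,0xcf}
#1 dst[0x03+7] := {0x70,0x31,0x8b,0x25,0xe2,0x52,0x37}
#2 dst[0x00+3] := {0x25,0xe2,0x52}
#3 dst[0x15+5] := {0xcf,0x70,0x31,0x8b,0x25}
query mem[0x14]=0x52, mem[0x06]=0x25, mem[0x13]=0xe2, mem[0x08]=0x52

MEM[0x14,0x06,0x13,0x08] = 52 25 e2 52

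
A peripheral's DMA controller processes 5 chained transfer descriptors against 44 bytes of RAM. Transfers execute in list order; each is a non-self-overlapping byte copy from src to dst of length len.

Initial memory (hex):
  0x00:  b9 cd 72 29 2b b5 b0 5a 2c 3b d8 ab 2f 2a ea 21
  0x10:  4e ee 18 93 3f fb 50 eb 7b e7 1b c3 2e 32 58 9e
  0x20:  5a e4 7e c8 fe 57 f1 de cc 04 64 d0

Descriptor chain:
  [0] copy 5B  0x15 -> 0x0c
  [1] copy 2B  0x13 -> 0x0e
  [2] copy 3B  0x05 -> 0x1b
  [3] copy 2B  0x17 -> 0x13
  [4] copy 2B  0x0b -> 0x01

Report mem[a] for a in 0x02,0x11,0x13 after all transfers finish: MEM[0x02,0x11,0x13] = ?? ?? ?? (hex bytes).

#0 dst[0x0c+5] := {0xfb,0x50,0xeb,0x7b,0xe7}
#1 dst[0x0e+2] := {0x93,0x3f}
#2 dst[0x1b+3] := {0xb5,0xb0,0x5a}
#3 dst[0x13+2] := {0xeb,0x7b}
#4 dst[0x01+2] := {0xab,0xfb}
query mem[0x02]=0xfb, mem[0x11]=0xee, mem[0x13]=0xeb

MEM[0x02,0x11,0x13] = fb ee eb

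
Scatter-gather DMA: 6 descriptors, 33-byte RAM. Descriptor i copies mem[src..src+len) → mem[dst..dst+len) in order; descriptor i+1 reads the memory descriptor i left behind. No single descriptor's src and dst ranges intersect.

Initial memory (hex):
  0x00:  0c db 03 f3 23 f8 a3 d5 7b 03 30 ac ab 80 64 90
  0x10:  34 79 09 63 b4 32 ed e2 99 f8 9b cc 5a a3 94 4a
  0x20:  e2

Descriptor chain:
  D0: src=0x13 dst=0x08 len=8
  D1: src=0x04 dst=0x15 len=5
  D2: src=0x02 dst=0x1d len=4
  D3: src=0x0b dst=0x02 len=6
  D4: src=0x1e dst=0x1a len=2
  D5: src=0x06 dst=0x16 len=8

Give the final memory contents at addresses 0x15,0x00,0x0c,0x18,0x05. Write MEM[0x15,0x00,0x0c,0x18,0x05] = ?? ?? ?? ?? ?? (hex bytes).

D0: mem[0x08..0x0f] <- [63 b4 32 ed e2 99 f8 9b]
D1: mem[0x15..0x19] <- [23 f8 a3 d5 63]
D2: mem[0x1d..0x20] <- [03 f3 23 f8]
D3: mem[0x02..0x07] <- [ed e2 99 f8 9b 34]
D4: mem[0x1a..0x1b] <- [f3 23]
D5: mem[0x16..0x1d] <- [9b 34 63 b4 32 ed e2 99]
query mem[0x15]=0x23, mem[0x00]=0x0c, mem[0x0c]=0xe2, mem[0x18]=0x63, mem[0x05]=0xf8

MEM[0x15,0x00,0x0c,0x18,0x05] = 23 0c e2 63 f8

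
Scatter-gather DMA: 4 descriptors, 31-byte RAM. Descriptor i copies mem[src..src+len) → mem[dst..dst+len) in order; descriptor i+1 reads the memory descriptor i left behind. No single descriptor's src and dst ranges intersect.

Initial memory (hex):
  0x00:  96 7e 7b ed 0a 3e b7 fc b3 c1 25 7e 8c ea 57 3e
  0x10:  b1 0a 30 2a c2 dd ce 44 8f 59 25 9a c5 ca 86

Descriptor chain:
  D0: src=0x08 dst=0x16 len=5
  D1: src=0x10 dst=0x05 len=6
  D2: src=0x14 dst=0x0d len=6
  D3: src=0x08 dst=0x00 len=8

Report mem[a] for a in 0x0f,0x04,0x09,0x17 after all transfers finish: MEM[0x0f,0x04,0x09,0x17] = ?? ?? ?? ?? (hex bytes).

MEM[0x0f,0x04,0x09,0x17] = b3 8c c2 c1

D0: mem[0x16..0x1a] <- [b3 c1 25 7e 8c]
D1: mem[0x05..0x0a] <- [b1 0a 30 2a c2 dd]
D2: mem[0x0d..0x12] <- [c2 dd b3 c1 25 7e]
D3: mem[0x00..0x07] <- [2a c2 dd 7e 8c c2 dd b3]
query mem[0x0f]=0xb3, mem[0x04]=0x8c, mem[0x09]=0xc2, mem[0x17]=0xc1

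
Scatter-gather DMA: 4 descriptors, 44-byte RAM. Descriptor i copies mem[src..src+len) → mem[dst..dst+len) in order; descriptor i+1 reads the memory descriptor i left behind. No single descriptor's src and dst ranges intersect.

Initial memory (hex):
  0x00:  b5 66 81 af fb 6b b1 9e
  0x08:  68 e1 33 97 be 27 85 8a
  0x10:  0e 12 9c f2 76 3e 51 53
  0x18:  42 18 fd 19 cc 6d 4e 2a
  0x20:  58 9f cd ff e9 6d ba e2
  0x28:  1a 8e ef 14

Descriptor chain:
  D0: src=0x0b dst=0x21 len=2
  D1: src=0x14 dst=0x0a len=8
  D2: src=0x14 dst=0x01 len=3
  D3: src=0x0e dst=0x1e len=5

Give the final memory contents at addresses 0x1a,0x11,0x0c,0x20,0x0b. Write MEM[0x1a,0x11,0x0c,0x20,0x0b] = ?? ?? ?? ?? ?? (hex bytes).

MEM[0x1a,0x11,0x0c,0x20,0x0b] = fd 19 51 fd 3e

  after D0: wrote 2B at 0x21 = 97be
  after D1: wrote 8B at 0x0a = 763e51534218fd19
  after D2: wrote 3B at 0x01 = 763e51
  after D3: wrote 5B at 0x1e = 4218fd199c
query mem[0x1a]=0xfd, mem[0x11]=0x19, mem[0x0c]=0x51, mem[0x20]=0xfd, mem[0x0b]=0x3e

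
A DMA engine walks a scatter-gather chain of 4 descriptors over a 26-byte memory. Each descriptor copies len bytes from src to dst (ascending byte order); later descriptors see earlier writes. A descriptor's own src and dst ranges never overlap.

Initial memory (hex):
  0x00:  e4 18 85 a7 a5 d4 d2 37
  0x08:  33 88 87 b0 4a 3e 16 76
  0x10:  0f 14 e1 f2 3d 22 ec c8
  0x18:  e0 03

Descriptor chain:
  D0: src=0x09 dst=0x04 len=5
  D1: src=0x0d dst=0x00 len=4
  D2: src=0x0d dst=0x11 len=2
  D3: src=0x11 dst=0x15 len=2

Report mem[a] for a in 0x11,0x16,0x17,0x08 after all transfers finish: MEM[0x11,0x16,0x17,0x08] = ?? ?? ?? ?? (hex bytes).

MEM[0x11,0x16,0x17,0x08] = 3e 16 c8 3e

  after D0: wrote 5B at 0x04 = 8887b04a3e
  after D1: wrote 4B at 0x00 = 3e16760f
  after D2: wrote 2B at 0x11 = 3e16
  after D3: wrote 2B at 0x15 = 3e16
query mem[0x11]=0x3e, mem[0x16]=0x16, mem[0x17]=0xc8, mem[0x08]=0x3e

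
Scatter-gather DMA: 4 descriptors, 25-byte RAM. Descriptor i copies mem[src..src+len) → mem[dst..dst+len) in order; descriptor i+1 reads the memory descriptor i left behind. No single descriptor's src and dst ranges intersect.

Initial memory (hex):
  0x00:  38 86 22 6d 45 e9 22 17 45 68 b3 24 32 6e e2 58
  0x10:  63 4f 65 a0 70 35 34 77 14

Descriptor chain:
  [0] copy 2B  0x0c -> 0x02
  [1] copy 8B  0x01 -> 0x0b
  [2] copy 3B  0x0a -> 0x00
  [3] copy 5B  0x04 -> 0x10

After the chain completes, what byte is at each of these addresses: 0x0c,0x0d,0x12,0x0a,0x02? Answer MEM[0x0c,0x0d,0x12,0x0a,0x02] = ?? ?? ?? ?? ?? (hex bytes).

MEM[0x0c,0x0d,0x12,0x0a,0x02] = 32 6e 22 b3 32

D0: mem[0x02..0x03] <- [32 6e]
D1: mem[0x0b..0x12] <- [86 32 6e 45 e9 22 17 45]
D2: mem[0x00..0x02] <- [b3 86 32]
D3: mem[0x10..0x14] <- [45 e9 22 17 45]
query mem[0x0c]=0x32, mem[0x0d]=0x6e, mem[0x12]=0x22, mem[0x0a]=0xb3, mem[0x02]=0x32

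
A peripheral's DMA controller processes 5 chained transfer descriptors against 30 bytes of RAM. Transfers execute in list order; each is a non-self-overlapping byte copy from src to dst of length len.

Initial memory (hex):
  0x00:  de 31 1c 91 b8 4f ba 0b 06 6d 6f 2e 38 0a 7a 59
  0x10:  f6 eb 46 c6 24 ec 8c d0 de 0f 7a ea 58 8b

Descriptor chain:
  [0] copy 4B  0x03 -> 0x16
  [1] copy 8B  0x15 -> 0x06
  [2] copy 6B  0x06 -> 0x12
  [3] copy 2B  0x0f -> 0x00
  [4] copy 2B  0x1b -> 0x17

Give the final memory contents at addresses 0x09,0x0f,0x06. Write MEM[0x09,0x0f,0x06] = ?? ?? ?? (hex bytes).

MEM[0x09,0x0f,0x06] = 4f 59 ec

  after D0: wrote 4B at 0x16 = 91b84fba
  after D1: wrote 8B at 0x06 = ec91b84fba7aea58
  after D2: wrote 6B at 0x12 = ec91b84fba7a
  after D3: wrote 2B at 0x00 = 59f6
  after D4: wrote 2B at 0x17 = ea58
query mem[0x09]=0x4f, mem[0x0f]=0x59, mem[0x06]=0xec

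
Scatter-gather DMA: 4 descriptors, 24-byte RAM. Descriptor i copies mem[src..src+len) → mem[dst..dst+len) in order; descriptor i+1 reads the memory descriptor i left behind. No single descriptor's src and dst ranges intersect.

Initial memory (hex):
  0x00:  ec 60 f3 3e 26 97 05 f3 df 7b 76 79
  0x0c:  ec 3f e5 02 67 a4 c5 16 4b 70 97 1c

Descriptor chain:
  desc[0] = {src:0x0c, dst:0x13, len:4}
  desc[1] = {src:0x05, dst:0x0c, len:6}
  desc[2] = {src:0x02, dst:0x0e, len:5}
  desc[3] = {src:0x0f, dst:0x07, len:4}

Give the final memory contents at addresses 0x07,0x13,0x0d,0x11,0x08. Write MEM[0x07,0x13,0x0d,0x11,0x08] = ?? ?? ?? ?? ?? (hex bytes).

  after D0: wrote 4B at 0x13 = ec3fe502
  after D1: wrote 6B at 0x0c = 9705f3df7b76
  after D2: wrote 5B at 0x0e = f33e269705
  after D3: wrote 4B at 0x07 = 3e269705
query mem[0x07]=0x3e, mem[0x13]=0xec, mem[0x0d]=0x05, mem[0x11]=0x97, mem[0x08]=0x26

MEM[0x07,0x13,0x0d,0x11,0x08] = 3e ec 05 97 26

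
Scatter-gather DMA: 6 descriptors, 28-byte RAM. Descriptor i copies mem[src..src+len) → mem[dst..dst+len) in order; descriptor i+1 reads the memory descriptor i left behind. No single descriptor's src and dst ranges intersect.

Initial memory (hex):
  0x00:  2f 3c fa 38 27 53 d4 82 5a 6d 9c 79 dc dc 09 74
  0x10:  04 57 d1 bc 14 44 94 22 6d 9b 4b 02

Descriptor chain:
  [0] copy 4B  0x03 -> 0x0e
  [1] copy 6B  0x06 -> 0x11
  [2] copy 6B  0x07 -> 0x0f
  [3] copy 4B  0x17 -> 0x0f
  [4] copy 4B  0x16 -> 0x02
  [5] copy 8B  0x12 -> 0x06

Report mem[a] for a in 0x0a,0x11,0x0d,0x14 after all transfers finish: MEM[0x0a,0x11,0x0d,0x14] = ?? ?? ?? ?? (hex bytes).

[0] 0x03->0x0e len=4 : 38 27 53 d4
[1] 0x06->0x11 len=6 : d4 82 5a 6d 9c 79
[2] 0x07->0x0f len=6 : 82 5a 6d 9c 79 dc
[3] 0x17->0x0f len=4 : 22 6d 9b 4b
[4] 0x16->0x02 len=4 : 79 22 6d 9b
[5] 0x12->0x06 len=8 : 4b 79 dc 9c 79 22 6d 9b
query mem[0x0a]=0x79, mem[0x11]=0x9b, mem[0x0d]=0x9b, mem[0x14]=0xdc

MEM[0x0a,0x11,0x0d,0x14] = 79 9b 9b dc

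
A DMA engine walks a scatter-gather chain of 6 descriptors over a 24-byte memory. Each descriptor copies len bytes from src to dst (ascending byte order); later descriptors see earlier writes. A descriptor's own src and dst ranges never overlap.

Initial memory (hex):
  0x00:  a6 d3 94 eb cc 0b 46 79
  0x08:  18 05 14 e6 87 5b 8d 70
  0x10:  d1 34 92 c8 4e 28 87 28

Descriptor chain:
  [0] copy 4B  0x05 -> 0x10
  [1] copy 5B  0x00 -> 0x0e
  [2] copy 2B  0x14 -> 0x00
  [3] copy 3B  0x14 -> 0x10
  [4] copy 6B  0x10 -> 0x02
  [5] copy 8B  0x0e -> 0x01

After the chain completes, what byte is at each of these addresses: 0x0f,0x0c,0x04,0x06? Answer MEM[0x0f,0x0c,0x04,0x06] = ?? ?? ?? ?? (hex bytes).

MEM[0x0f,0x0c,0x04,0x06] = d3 87 28 18

  after D0: wrote 4B at 0x10 = 0b467918
  after D1: wrote 5B at 0x0e = a6d394ebcc
  after D2: wrote 2B at 0x00 = 4e28
  after D3: wrote 3B at 0x10 = 4e2887
  after D4: wrote 6B at 0x02 = 4e2887184e28
  after D5: wrote 8B at 0x01 = a6d34e2887184e28
query mem[0x0f]=0xd3, mem[0x0c]=0x87, mem[0x04]=0x28, mem[0x06]=0x18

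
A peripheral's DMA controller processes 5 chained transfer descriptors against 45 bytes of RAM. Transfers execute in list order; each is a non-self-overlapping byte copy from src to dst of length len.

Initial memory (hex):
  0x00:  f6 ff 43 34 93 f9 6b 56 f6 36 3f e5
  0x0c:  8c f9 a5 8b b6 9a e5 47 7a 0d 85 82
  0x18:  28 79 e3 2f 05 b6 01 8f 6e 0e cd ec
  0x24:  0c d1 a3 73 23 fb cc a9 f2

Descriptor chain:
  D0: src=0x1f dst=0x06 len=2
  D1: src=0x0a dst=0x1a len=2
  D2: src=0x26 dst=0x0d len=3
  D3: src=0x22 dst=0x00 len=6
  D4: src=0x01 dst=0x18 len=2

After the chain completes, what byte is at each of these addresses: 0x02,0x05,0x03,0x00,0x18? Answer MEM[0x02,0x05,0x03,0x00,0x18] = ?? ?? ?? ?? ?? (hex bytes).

D0: mem[0x06..0x07] <- [8f 6e]
D1: mem[0x1a..0x1b] <- [3f e5]
D2: mem[0x0d..0x0f] <- [a3 73 23]
D3: mem[0x00..0x05] <- [cd ec 0c d1 a3 73]
D4: mem[0x18..0x19] <- [ec 0c]
query mem[0x02]=0x0c, mem[0x05]=0x73, mem[0x03]=0xd1, mem[0x00]=0xcd, mem[0x18]=0xec

MEM[0x02,0x05,0x03,0x00,0x18] = 0c 73 d1 cd ec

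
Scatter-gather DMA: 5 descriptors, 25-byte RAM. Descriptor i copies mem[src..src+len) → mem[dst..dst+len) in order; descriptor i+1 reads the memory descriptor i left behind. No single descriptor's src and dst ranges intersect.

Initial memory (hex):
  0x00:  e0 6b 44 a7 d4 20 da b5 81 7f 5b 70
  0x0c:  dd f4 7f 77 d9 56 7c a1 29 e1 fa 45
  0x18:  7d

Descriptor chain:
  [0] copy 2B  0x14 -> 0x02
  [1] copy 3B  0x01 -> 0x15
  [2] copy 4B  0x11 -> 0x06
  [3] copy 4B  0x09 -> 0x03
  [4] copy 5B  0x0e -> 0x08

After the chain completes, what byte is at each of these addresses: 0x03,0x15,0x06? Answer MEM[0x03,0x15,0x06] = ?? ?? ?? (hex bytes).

  after D0: wrote 2B at 0x02 = 29e1
  after D1: wrote 3B at 0x15 = 6b29e1
  after D2: wrote 4B at 0x06 = 567ca129
  after D3: wrote 4B at 0x03 = 295b70dd
  after D4: wrote 5B at 0x08 = 7f77d9567c
query mem[0x03]=0x29, mem[0x15]=0x6b, mem[0x06]=0xdd

MEM[0x03,0x15,0x06] = 29 6b dd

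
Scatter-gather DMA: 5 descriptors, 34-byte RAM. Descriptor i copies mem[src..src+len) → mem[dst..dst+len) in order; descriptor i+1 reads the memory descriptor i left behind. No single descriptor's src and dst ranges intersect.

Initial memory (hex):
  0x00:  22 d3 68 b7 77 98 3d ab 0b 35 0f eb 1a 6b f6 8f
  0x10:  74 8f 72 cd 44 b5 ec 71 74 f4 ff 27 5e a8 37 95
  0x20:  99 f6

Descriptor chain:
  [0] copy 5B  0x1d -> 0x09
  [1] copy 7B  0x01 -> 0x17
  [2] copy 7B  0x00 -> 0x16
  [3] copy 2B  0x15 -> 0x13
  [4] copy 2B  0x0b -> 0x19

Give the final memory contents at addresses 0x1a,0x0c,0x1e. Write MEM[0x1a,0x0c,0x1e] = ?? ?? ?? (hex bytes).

#0 dst[0x09+5] := {0xa8,0x37,0x95,0x99,0xf6}
#1 dst[0x17+7] := {0xd3,0x68,0xb7,0x77,0x98,0x3d,0xab}
#2 dst[0x16+7] := {0x22,0xd3,0x68,0xb7,0x77,0x98,0x3d}
#3 dst[0x13+2] := {0xb5,0x22}
#4 dst[0x19+2] := {0x95,0x99}
query mem[0x1a]=0x99, mem[0x0c]=0x99, mem[0x1e]=0x37

MEM[0x1a,0x0c,0x1e] = 99 99 37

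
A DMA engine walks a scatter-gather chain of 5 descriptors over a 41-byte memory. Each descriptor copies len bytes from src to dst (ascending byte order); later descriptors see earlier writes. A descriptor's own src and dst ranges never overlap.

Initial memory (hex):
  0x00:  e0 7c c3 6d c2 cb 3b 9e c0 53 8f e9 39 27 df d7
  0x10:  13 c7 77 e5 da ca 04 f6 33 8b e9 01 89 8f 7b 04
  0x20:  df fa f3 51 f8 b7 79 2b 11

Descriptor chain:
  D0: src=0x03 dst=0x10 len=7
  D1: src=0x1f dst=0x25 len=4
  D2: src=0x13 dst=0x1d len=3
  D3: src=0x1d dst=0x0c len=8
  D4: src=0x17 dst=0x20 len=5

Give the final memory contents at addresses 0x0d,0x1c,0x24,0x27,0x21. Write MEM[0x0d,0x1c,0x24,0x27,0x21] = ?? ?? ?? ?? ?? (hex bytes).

  after D0: wrote 7B at 0x10 = 6dc2cb3b9ec053
  after D1: wrote 4B at 0x25 = 04dffaf3
  after D2: wrote 3B at 0x1d = 3b9ec0
  after D3: wrote 8B at 0x0c = 3b9ec0dffaf351f8
  after D4: wrote 5B at 0x20 = f6338be901
query mem[0x0d]=0x9e, mem[0x1c]=0x89, mem[0x24]=0x01, mem[0x27]=0xfa, mem[0x21]=0x33

MEM[0x0d,0x1c,0x24,0x27,0x21] = 9e 89 01 fa 33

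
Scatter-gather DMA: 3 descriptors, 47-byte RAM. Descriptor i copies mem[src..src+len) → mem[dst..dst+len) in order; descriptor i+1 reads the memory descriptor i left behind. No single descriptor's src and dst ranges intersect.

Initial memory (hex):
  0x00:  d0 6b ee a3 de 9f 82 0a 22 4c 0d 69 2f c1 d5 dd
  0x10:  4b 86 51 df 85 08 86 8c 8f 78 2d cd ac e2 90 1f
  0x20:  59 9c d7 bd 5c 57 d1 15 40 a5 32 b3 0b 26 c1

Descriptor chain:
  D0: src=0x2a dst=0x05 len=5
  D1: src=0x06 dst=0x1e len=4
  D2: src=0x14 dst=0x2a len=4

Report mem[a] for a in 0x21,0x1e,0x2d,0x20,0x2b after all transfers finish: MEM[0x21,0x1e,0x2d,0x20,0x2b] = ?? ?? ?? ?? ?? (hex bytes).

#0 dst[0x05+5] := {0x32,0xb3,0x0b,0x26,0xc1}
#1 dst[0x1e+4] := {0xb3,0x0b,0x26,0xc1}
#2 dst[0x2a+4] := {0x85,0x08,0x86,0x8c}
query mem[0x21]=0xc1, mem[0x1e]=0xb3, mem[0x2d]=0x8c, mem[0x20]=0x26, mem[0x2b]=0x08

MEM[0x21,0x1e,0x2d,0x20,0x2b] = c1 b3 8c 26 08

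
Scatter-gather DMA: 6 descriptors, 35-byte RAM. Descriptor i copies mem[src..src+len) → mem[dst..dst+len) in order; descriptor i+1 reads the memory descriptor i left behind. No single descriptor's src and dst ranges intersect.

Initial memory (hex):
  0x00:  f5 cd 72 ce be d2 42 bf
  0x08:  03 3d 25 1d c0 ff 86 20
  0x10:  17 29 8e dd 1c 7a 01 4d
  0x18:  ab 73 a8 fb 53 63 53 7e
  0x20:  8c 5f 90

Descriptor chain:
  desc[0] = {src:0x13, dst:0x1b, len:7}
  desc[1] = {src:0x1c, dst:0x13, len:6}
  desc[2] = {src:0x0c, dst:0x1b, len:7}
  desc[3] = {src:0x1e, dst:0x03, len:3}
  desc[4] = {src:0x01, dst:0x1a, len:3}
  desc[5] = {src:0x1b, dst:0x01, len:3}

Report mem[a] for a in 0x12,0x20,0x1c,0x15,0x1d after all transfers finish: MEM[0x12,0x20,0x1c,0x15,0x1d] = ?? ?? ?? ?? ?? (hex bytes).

#0 dst[0x1b+7] := {0xdd,0x1c,0x7a,0x01,0x4d,0xab,0x73}
#1 dst[0x13+6] := {0x1c,0x7a,0x01,0x4d,0xab,0x73}
#2 dst[0x1b+7] := {0xc0,0xff,0x86,0x20,0x17,0x29,0x8e}
#3 dst[0x03+3] := {0x20,0x17,0x29}
#4 dst[0x1a+3] := {0xcd,0x72,0x20}
#5 dst[0x01+3] := {0x72,0x20,0x86}
query mem[0x12]=0x8e, mem[0x20]=0x29, mem[0x1c]=0x20, mem[0x15]=0x01, mem[0x1d]=0x86

MEM[0x12,0x20,0x1c,0x15,0x1d] = 8e 29 20 01 86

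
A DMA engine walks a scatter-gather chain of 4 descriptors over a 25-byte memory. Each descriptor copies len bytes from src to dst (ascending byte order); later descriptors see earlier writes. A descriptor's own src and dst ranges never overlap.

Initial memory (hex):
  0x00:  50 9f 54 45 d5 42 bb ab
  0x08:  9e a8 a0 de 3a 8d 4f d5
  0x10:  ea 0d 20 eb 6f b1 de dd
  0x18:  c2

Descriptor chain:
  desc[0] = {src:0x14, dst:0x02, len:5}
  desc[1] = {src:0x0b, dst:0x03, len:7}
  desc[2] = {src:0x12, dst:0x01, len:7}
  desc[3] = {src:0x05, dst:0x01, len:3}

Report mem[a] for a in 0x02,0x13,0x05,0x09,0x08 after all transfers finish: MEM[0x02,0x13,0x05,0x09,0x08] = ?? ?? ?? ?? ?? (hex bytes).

D0: mem[0x02..0x06] <- [6f b1 de dd c2]
D1: mem[0x03..0x09] <- [de 3a 8d 4f d5 ea 0d]
D2: mem[0x01..0x07] <- [20 eb 6f b1 de dd c2]
D3: mem[0x01..0x03] <- [de dd c2]
query mem[0x02]=0xdd, mem[0x13]=0xeb, mem[0x05]=0xde, mem[0x09]=0x0d, mem[0x08]=0xea

MEM[0x02,0x13,0x05,0x09,0x08] = dd eb de 0d ea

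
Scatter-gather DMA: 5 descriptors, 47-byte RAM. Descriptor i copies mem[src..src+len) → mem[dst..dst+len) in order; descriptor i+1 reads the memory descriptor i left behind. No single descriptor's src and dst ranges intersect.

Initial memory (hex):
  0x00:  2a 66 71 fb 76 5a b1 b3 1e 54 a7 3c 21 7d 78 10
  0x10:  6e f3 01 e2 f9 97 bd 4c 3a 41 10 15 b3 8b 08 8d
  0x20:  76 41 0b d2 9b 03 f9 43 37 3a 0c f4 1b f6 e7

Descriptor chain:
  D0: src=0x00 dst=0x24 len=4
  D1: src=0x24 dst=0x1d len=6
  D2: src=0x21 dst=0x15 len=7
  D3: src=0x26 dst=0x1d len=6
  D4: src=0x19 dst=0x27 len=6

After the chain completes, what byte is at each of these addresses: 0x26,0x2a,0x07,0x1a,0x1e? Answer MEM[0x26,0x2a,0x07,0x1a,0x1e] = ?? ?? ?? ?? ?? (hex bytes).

[0] 0x00->0x24 len=4 : 2a 66 71 fb
[1] 0x24->0x1d len=6 : 2a 66 71 fb 37 3a
[2] 0x21->0x15 len=7 : 37 3a d2 2a 66 71 fb
[3] 0x26->0x1d len=6 : 71 fb 37 3a 0c f4
[4] 0x19->0x27 len=6 : 66 71 fb b3 71 fb
query mem[0x26]=0x71, mem[0x2a]=0xb3, mem[0x07]=0xb3, mem[0x1a]=0x71, mem[0x1e]=0xfb

MEM[0x26,0x2a,0x07,0x1a,0x1e] = 71 b3 b3 71 fb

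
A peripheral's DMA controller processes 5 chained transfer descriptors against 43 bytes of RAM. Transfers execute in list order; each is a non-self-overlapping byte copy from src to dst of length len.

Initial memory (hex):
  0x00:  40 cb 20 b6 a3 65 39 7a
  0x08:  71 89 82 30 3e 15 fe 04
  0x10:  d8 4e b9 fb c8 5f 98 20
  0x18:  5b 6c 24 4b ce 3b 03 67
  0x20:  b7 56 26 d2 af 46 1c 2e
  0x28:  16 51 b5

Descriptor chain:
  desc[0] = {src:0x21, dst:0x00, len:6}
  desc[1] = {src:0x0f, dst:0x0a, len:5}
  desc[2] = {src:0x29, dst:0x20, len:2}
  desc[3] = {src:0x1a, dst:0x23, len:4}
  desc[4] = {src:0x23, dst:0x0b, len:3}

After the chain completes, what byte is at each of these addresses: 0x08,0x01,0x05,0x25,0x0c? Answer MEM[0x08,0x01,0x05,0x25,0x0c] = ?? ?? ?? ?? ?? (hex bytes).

[0] 0x21->0x00 len=6 : 56 26 d2 af 46 1c
[1] 0x0f->0x0a len=5 : 04 d8 4e b9 fb
[2] 0x29->0x20 len=2 : 51 b5
[3] 0x1a->0x23 len=4 : 24 4b ce 3b
[4] 0x23->0x0b len=3 : 24 4b ce
query mem[0x08]=0x71, mem[0x01]=0x26, mem[0x05]=0x1c, mem[0x25]=0xce, mem[0x0c]=0x4b

MEM[0x08,0x01,0x05,0x25,0x0c] = 71 26 1c ce 4b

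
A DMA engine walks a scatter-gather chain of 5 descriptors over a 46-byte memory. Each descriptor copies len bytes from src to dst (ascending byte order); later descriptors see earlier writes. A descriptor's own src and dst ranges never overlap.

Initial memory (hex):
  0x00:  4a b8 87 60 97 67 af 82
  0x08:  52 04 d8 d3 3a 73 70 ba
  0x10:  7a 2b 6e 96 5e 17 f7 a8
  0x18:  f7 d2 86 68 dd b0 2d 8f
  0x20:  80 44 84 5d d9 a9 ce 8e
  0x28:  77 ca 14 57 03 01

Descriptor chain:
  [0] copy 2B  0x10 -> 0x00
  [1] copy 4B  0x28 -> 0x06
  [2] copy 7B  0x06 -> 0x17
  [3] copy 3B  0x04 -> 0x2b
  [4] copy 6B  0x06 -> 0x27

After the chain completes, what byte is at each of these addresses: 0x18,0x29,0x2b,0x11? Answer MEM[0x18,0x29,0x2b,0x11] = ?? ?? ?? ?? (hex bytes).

MEM[0x18,0x29,0x2b,0x11] = ca 14 d8 2b

  after D0: wrote 2B at 0x00 = 7a2b
  after D1: wrote 4B at 0x06 = 77ca1457
  after D2: wrote 7B at 0x17 = 77ca1457d8d33a
  after D3: wrote 3B at 0x2b = 976777
  after D4: wrote 6B at 0x27 = 77ca1457d8d3
query mem[0x18]=0xca, mem[0x29]=0x14, mem[0x2b]=0xd8, mem[0x11]=0x2b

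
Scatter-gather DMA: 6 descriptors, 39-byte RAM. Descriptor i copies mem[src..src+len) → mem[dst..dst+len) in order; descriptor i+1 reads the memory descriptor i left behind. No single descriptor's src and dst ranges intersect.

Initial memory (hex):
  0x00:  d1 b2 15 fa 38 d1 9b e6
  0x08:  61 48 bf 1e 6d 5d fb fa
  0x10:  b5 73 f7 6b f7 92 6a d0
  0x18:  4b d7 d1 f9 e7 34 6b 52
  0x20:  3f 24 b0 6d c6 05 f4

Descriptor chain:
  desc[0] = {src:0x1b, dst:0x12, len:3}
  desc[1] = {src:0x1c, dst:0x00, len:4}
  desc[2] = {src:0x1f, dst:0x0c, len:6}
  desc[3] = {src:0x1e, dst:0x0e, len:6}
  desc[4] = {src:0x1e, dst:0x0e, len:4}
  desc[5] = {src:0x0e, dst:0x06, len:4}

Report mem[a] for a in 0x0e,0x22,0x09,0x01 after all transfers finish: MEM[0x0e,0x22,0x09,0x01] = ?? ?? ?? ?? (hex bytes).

MEM[0x0e,0x22,0x09,0x01] = 6b b0 24 34

  after D0: wrote 3B at 0x12 = f9e734
  after D1: wrote 4B at 0x00 = e7346b52
  after D2: wrote 6B at 0x0c = 523f24b06dc6
  after D3: wrote 6B at 0x0e = 6b523f24b06d
  after D4: wrote 4B at 0x0e = 6b523f24
  after D5: wrote 4B at 0x06 = 6b523f24
query mem[0x0e]=0x6b, mem[0x22]=0xb0, mem[0x09]=0x24, mem[0x01]=0x34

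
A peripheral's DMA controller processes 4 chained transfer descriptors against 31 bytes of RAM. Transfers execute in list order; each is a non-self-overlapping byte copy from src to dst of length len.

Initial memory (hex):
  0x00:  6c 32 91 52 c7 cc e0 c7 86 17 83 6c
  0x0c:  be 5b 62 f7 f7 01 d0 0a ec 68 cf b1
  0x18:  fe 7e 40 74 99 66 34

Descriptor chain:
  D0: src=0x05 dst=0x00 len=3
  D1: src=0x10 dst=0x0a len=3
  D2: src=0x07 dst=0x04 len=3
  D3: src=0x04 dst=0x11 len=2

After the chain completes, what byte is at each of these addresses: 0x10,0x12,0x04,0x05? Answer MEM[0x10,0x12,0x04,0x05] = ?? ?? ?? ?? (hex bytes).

  after D0: wrote 3B at 0x00 = cce0c7
  after D1: wrote 3B at 0x0a = f701d0
  after D2: wrote 3B at 0x04 = c78617
  after D3: wrote 2B at 0x11 = c786
query mem[0x10]=0xf7, mem[0x12]=0x86, mem[0x04]=0xc7, mem[0x05]=0x86

MEM[0x10,0x12,0x04,0x05] = f7 86 c7 86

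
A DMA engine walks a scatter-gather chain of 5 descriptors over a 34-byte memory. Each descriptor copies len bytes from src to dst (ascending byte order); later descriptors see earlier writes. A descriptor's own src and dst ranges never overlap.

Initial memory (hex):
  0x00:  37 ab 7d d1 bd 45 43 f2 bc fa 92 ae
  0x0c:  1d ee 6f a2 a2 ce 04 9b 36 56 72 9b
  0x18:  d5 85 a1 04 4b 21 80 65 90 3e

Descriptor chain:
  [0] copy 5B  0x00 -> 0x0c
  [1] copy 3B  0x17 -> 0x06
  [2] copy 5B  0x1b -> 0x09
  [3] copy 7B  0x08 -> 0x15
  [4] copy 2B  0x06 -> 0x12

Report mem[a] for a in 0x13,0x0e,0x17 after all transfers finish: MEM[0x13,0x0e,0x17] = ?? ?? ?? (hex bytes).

MEM[0x13,0x0e,0x17] = d5 7d 4b

[0] 0x00->0x0c len=5 : 37 ab 7d d1 bd
[1] 0x17->0x06 len=3 : 9b d5 85
[2] 0x1b->0x09 len=5 : 04 4b 21 80 65
[3] 0x08->0x15 len=7 : 85 04 4b 21 80 65 7d
[4] 0x06->0x12 len=2 : 9b d5
query mem[0x13]=0xd5, mem[0x0e]=0x7d, mem[0x17]=0x4b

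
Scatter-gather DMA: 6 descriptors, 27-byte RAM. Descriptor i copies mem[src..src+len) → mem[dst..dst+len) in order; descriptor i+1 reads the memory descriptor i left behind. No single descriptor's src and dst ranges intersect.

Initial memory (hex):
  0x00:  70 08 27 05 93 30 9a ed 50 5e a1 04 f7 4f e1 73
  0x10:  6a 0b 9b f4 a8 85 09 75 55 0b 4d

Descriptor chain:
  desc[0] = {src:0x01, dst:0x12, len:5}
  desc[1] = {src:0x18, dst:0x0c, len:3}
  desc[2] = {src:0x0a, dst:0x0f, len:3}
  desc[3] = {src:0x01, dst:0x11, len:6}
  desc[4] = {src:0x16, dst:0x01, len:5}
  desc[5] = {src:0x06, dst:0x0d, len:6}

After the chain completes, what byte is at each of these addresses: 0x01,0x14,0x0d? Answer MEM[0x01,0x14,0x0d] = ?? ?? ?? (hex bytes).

MEM[0x01,0x14,0x0d] = 9a 93 9a

  after D0: wrote 5B at 0x12 = 0827059330
  after D1: wrote 3B at 0x0c = 550b4d
  after D2: wrote 3B at 0x0f = a10455
  after D3: wrote 6B at 0x11 = 08270593309a
  after D4: wrote 5B at 0x01 = 9a75550b4d
  after D5: wrote 6B at 0x0d = 9aed505ea104
query mem[0x01]=0x9a, mem[0x14]=0x93, mem[0x0d]=0x9a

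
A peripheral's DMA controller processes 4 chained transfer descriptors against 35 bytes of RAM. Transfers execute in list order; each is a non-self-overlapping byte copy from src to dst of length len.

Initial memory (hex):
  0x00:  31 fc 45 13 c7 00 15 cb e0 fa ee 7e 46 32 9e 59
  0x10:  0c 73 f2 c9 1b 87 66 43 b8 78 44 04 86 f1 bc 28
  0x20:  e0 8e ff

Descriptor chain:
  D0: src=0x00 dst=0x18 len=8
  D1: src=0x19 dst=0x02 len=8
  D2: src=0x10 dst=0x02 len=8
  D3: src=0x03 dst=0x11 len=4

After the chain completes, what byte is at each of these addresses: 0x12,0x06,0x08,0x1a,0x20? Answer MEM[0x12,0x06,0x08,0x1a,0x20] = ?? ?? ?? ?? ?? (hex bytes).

  after D0: wrote 8B at 0x18 = 31fc4513c70015cb
  after D1: wrote 8B at 0x02 = fc4513c70015cbe0
  after D2: wrote 8B at 0x02 = 0c73f2c91b876643
  after D3: wrote 4B at 0x11 = 73f2c91b
query mem[0x12]=0xf2, mem[0x06]=0x1b, mem[0x08]=0x66, mem[0x1a]=0x45, mem[0x20]=0xe0

MEM[0x12,0x06,0x08,0x1a,0x20] = f2 1b 66 45 e0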